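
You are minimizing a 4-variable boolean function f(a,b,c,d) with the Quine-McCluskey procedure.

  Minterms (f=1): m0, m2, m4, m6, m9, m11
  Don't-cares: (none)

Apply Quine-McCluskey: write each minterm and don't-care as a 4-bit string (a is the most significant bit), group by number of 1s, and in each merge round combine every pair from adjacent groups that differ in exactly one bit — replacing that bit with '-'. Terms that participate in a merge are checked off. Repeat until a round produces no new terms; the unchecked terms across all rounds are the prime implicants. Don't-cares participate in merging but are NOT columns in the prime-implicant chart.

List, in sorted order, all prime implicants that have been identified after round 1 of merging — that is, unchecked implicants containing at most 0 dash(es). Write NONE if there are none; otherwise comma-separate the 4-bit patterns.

[col 0] 0000*, 0010*, 0100*, 0110*, 1001*, 1011*
[col 1] 0-00*, 0-10*, 00-0*, 01-0*, 10-1
[col 2] 0--0
Prime implicants: 0--0, 10-1

NONE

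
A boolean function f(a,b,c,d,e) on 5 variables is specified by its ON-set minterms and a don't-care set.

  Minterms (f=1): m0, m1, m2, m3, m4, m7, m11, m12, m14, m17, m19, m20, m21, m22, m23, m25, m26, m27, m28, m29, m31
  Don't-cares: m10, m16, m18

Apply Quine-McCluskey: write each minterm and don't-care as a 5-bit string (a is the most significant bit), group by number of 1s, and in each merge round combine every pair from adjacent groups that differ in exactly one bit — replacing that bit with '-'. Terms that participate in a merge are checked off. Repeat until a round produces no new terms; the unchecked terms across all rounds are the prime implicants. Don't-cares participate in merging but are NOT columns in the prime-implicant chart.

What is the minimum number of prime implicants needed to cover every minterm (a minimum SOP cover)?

size-2^0 implicants → 00000(✓)  00001(✓)  00010(✓)  00011(✓)  00100(✓)  00111(✓)  01010(✓)  01011(✓)  01100(✓)  01110(✓)  10000(✓)  10001(✓)  10010(✓)  10011(✓)  10100(✓)  10101(✓)  10110(✓)  10111(✓)  11001(✓)  11010(✓)  11011(✓)  11100(✓)  11101(✓)  11111(✓)
size-2^1 implicants → -0000(✓)  -0001(✓)  -0010(✓)  -0011(✓)  -0100(✓)  -0111(✓)  -1010(✓)  -1011(✓)  -1100(✓)  0-010(✓)  0-011(✓)  0-100(✓)  00-00(✓)  00-11(✓)  000-0(✓)  000-1(✓)  0000-(✓)  0001-(✓)  01-10  0101-(✓)  011-0  1-001(✓)  1-010(✓)  1-011(✓)  1-100(✓)  1-101(✓)  1-111(✓)  10-00(✓)  10-01(✓)  10-10(✓)  10-11(✓)  100-0(✓)  100-1(✓)  1000-(✓)  1001-(✓)  101-0(✓)  101-1(✓)  1010-(✓)  1011-(✓)  11-01(✓)  11-11(✓)  110-1(✓)  1101-(✓)  111-1(✓)  1110-(✓)
size-2^2 implicants → --010(✓)  --011(✓)  --100  -0-00  -0-11  -00-0(✓)  -00-1(✓)  -000-(✓)  -001-(✓)  -101-(✓)  0-01-(✓)  000--(✓)  1--01(✓)  1--11(✓)  1-0-1(✓)  1-01-(✓)  1-1-1(✓)  1-10-  10--0(✓)  10--1(✓)  10-0-(✓)  10-1-(✓)  100--(✓)  101--(✓)  11--1(✓)
size-2^3 implicants → --01-  -00--  1---1  10---
Unchecked terms (primes): --01-, --100, -0-00, -0-11, -00--, 01-10, 011-0, 1---1, 1-10-, 10---
Minterm coverage:
  m0 ⊆ -0-00,-00--
  m1 ⊆ -00-- [E]
  m2 ⊆ --01-,-00--
  m3 ⊆ --01-,-0-11,-00--
  m4 ⊆ --100,-0-00
  m7 ⊆ -0-11 [E]
  m11 ⊆ --01- [E]
  m12 ⊆ --100,011-0
  m14 ⊆ 01-10,011-0
  m17 ⊆ -00--,1---1,10---
  m19 ⊆ --01-,-0-11,-00--,1---1,10---
  m20 ⊆ --100,-0-00,1-10-,10---
  m21 ⊆ 1---1,1-10-,10---
  m22 ⊆ 10--- [E]
  m23 ⊆ -0-11,1---1,10---
  m25 ⊆ 1---1 [E]
  m26 ⊆ --01- [E]
  m27 ⊆ --01-,1---1
  m28 ⊆ --100,1-10-
  m29 ⊆ 1---1,1-10-
  m31 ⊆ 1---1 [E]
E = {--01-, -0-11, -00--, 1---1, 10---}
Petrick residual → --100, 01-10
Cover = c'd + cd'e' + b'de + b'c' + a'bde' + ae + ab'  |cover|=7

7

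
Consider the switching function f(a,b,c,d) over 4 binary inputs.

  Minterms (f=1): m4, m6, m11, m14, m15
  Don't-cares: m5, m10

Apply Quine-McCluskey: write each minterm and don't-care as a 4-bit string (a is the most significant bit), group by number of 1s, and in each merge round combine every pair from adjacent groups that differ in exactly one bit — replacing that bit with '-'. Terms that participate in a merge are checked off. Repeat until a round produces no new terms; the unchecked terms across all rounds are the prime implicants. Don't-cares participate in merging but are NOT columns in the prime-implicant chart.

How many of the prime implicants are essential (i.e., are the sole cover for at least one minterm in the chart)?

1

size-2^0 implicants → 0100(✓)  0101(✓)  0110(✓)  1010(✓)  1011(✓)  1110(✓)  1111(✓)
size-2^1 implicants → -110  01-0  010-  1-10(✓)  1-11(✓)  101-(✓)  111-(✓)
size-2^2 implicants → 1-1-
Unchecked terms (primes): -110, 01-0, 010-, 1-1-
Minterm coverage:
  m4 ⊆ 01-0,010-
  m6 ⊆ -110,01-0
  m11 ⊆ 1-1- [E]
  m14 ⊆ -110,1-1-
  m15 ⊆ 1-1- [E]
E = {1-1-}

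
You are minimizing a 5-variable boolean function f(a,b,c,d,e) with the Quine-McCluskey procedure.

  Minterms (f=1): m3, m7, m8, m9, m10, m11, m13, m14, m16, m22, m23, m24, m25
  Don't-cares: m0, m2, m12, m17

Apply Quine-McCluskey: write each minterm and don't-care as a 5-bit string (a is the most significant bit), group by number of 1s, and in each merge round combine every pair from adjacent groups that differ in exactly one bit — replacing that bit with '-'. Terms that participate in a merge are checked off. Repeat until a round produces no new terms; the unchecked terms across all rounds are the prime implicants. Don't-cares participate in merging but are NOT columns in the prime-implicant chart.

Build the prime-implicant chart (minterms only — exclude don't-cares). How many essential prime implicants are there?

3

Round 0: 00000✓ 00010✓ 00011✓ 00111✓ 01000✓ 01001✓ 01010✓ 01011✓ 01100✓ 01101✓ 01110✓ 10000✓ 10001✓ 10110✓ 10111✓ 11000✓ 11001✓
Round 1: -0000✓ -0111 -1000✓ -1001✓ 0-000✓ 0-010✓ 0-011✓ 00-11 000-0✓ 0001-✓ 01-00✓ 01-01✓ 01-10✓ 010-0✓ 010-1✓ 0100-✓ 0101-✓ 011-0✓ 0110-✓ 1-000✓ 1-001✓ 1000-✓ 1011- 1100-✓
Round 2: --000 -100- 0-0-0 0-01- 01--0 01-0- 010-- 1-00-
PIs = {--000, -0111, -100-, 0-0-0, 0-01-, 00-11, 01--0, 01-0-, 010--, 1-00-, 1011-}
Coverage chart:
  m3: 0-01-,00-11
  m7: -0111,00-11
  m8: --000,-100-,0-0-0,01--0,01-0-,010--
  m9: -100-,01-0-,010--
  m10: 0-0-0,0-01-,01--0,010--
  m11: 0-01-,010--
  m13: 01-0- ←essential
  m14: 01--0 ←essential
  m16: --000,1-00-
  m22: 1011- ←essential
  m23: -0111,1011-
  m24: --000,-100-,1-00-
  m25: -100-,1-00-
Essential: 01--0, 01-0-, 1011-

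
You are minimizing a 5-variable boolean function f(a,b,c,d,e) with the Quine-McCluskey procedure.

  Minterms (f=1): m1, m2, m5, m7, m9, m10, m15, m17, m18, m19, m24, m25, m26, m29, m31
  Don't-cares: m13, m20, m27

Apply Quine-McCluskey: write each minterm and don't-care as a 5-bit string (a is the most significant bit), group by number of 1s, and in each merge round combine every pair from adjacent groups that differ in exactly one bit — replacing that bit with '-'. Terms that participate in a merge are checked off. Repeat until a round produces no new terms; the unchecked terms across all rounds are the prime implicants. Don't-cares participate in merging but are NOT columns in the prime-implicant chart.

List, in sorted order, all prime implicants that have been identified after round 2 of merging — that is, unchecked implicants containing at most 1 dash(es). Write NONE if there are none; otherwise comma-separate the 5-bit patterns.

[col 0] 00001*, 00010*, 00101*, 00111*, 01001*, 01010*, 01101*, 01111*, 10001*, 10010*, 10011*, 10100, 11000*, 11001*, 11010*, 11011*, 11101*, 11111*
[col 1] -0001*, -0010*, -1001*, -1010*, -1101*, -1111*, 0-001*, 0-010*, 0-101*, 0-111*, 00-01*, 001-1*, 01-01*, 011-1*, 1-001*, 1-010*, 1-011*, 100-1*, 1001-*, 11-01*, 11-11*, 110-0*, 110-1*, 1100-*, 1101-*, 111-1*
[col 2] --001, --010, -1-01, -11-1, 0--01, 0-1-1, 1-0-1, 1-01-, 11--1, 110--
Prime implicants: --001, --010, -1-01, -11-1, 0--01, 0-1-1, 1-0-1, 1-01-, 10100, 11--1, 110--

10100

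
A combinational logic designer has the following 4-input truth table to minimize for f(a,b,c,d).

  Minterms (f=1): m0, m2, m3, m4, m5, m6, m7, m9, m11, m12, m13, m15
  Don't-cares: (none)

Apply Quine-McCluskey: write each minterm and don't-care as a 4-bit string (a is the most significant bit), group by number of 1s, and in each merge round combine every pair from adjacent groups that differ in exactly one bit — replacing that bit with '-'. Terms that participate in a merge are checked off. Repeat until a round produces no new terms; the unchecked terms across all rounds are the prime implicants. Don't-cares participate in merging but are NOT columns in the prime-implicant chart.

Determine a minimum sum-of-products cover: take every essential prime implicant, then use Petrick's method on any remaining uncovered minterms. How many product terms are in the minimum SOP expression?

4

[col 0] 0000*, 0010*, 0011*, 0100*, 0101*, 0110*, 0111*, 1001*, 1011*, 1100*, 1101*, 1111*
[col 1] -011*, -100*, -101*, -111*, 0-00*, 0-10*, 0-11*, 00-0*, 001-*, 01-0*, 01-1*, 010-*, 011-*, 1-01*, 1-11*, 10-1*, 11-1*, 110-*
[col 2] --11, -1-1, -10-, 0--0, 0-1-, 01--, 1--1
Prime implicants: --11, -1-1, -10-, 0--0, 0-1-, 01--, 1--1
PI chart (minterm → PIs covering it):
  0 | 0--0  (sole → essential)
  2 | 0--0,0-1-
  3 | --11,0-1-
  4 | -10-,0--0,01--
  5 | -1-1,-10-,01--
  6 | 0--0,0-1-,01--
  7 | --11,-1-1,0-1-,01--
  9 | 1--1  (sole → essential)
  11 | --11,1--1
  12 | -10-  (sole → essential)
  13 | -1-1,-10-,1--1
  15 | --11,-1-1,1--1
Essential prime implicants: -10-, 0--0, 1--1
Petrick residual → --11
Minimum SOP uses 4 PIs: cd + bc' + a'd' + ad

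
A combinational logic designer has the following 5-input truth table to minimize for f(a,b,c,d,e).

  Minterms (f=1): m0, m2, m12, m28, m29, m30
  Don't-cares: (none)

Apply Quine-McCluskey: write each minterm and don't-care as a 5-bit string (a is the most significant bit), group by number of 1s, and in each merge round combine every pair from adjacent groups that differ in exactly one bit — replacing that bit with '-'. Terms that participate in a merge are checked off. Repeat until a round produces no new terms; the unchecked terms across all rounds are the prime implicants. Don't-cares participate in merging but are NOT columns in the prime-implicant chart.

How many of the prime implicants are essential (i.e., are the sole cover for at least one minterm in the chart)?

4

size-2^0 implicants → 00000(✓)  00010(✓)  01100(✓)  11100(✓)  11101(✓)  11110(✓)
size-2^1 implicants → -1100  000-0  111-0  1110-
Unchecked terms (primes): -1100, 000-0, 111-0, 1110-
Minterm coverage:
  m0 ⊆ 000-0 [E]
  m2 ⊆ 000-0 [E]
  m12 ⊆ -1100 [E]
  m28 ⊆ -1100,111-0,1110-
  m29 ⊆ 1110- [E]
  m30 ⊆ 111-0 [E]
E = {-1100, 000-0, 111-0, 1110-}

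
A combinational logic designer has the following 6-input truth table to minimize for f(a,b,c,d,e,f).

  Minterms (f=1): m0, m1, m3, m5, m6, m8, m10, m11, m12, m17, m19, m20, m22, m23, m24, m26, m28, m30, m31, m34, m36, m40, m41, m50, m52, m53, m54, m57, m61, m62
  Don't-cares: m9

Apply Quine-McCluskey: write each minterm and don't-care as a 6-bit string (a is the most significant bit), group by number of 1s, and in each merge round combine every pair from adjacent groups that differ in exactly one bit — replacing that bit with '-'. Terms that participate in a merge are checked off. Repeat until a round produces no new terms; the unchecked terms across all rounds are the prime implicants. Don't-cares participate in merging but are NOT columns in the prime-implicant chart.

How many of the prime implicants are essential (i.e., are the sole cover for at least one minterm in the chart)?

10

size-2^0 implicants → 000000(✓)  000001(✓)  000011(✓)  000101(✓)  000110(✓)  001000(✓)  001001(✓)  001010(✓)  001011(✓)  001100(✓)  010001(✓)  010011(✓)  010100(✓)  010110(✓)  010111(✓)  011000(✓)  011010(✓)  011100(✓)  011110(✓)  011111(✓)  100010(✓)  100100(✓)  101000(✓)  101001(✓)  110010(✓)  110100(✓)  110101(✓)  110110(✓)  111001(✓)  111101(✓)  111110(✓)
size-2^1 implicants → -01000(✓)  -01001(✓)  -10100(✓)  -10110(✓)  -11110(✓)  0-0001(✓)  0-0011(✓)  0-0110  0-1000(✓)  0-1010(✓)  0-1100(✓)  00-000(✓)  00-001(✓)  00-011(✓)  000-01  0000-1(✓)  00000-(✓)  001-00(✓)  0010-0(✓)  0010-1(✓)  00100-(✓)  00101-(✓)  01-100(✓)  01-110(✓)  01-111(✓)  010-11  0100-1(✓)  0101-0(✓)  01011-(✓)  011-00(✓)  011-10(✓)  0110-0(✓)  0111-0(✓)  01111-(✓)  1-0010  1-0100  1-1001  10100-(✓)  11-101  11-110(✓)  110-10  1101-0(✓)  11010-  111-01
size-2^2 implicants → -0100-  -1-110  -101-0  0-00-1  0-1-00  0-10-0  00-0-1  00-00-  0010--  01-1-0  01-11-  011--0
Unchecked terms (primes): -0100-, -1-110, -101-0, 0-00-1, 0-0110, 0-1-00, 0-10-0, 00-0-1, 00-00-, 000-01, 0010--, 01-1-0, 01-11-, 010-11, 011--0, 1-0010, 1-0100, 1-1001, 11-101, 110-10, 11010-, 111-01
Minterm coverage:
  m0 ⊆ 00-00- [E]
  m1 ⊆ 0-00-1,00-0-1,00-00-,000-01
  m3 ⊆ 0-00-1,00-0-1
  m5 ⊆ 000-01 [E]
  m6 ⊆ 0-0110 [E]
  m8 ⊆ -0100-,0-1-00,0-10-0,00-00-,0010--
  m10 ⊆ 0-10-0,0010--
  m11 ⊆ 00-0-1,0010--
  m12 ⊆ 0-1-00 [E]
  m17 ⊆ 0-00-1 [E]
  m19 ⊆ 0-00-1,010-11
  m20 ⊆ -101-0,01-1-0
  m22 ⊆ -1-110,-101-0,0-0110,01-1-0,01-11-
  m23 ⊆ 01-11-,010-11
  m24 ⊆ 0-1-00,0-10-0,011--0
  m26 ⊆ 0-10-0,011--0
  m28 ⊆ 0-1-00,01-1-0,011--0
  m30 ⊆ -1-110,01-1-0,01-11-,011--0
  m31 ⊆ 01-11- [E]
  m34 ⊆ 1-0010 [E]
  m36 ⊆ 1-0100 [E]
  m40 ⊆ -0100- [E]
  m41 ⊆ -0100-,1-1001
  m50 ⊆ 1-0010,110-10
  m52 ⊆ -101-0,1-0100,11010-
  m53 ⊆ 11-101,11010-
  m54 ⊆ -1-110,-101-0,110-10
  m57 ⊆ 1-1001,111-01
  m61 ⊆ 11-101,111-01
  m62 ⊆ -1-110 [E]
E = {-0100-, -1-110, 0-00-1, 0-0110, 0-1-00, 00-00-, 000-01, 01-11-, 1-0010, 1-0100}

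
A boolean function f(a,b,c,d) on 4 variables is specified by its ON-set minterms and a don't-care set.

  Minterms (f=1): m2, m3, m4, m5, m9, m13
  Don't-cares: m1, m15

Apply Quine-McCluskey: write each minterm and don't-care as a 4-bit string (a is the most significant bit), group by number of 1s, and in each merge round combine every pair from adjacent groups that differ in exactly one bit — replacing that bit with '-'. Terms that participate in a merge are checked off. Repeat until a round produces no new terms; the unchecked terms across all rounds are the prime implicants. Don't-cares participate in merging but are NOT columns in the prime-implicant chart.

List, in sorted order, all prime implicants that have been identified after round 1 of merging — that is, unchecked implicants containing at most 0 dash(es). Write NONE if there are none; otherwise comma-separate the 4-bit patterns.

NONE

Round 0: 0001✓ 0010✓ 0011✓ 0100✓ 0101✓ 1001✓ 1101✓ 1111✓
Round 1: -001✓ -101✓ 0-01✓ 00-1 001- 010- 1-01✓ 11-1
Round 2: --01
PIs = {--01, 00-1, 001-, 010-, 11-1}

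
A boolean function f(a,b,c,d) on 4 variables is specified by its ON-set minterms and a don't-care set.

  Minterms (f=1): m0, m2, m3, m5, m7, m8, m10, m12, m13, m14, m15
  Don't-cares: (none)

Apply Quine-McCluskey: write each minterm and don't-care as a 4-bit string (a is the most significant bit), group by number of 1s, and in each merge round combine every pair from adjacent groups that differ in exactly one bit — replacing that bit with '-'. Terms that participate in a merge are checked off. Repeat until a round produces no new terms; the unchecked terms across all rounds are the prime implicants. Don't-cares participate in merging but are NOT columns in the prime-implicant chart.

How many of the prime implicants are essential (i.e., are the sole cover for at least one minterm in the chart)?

2

Round 0: 0000✓ 0010✓ 0011✓ 0101✓ 0111✓ 1000✓ 1010✓ 1100✓ 1101✓ 1110✓ 1111✓
Round 1: -000✓ -010✓ -101✓ -111✓ 0-11 00-0✓ 001- 01-1✓ 1-00✓ 1-10✓ 10-0✓ 11-0✓ 11-1✓ 110-✓ 111-✓
Round 2: -0-0 -1-1 1--0 11--
PIs = {-0-0, -1-1, 0-11, 001-, 1--0, 11--}
Coverage chart:
  m0: -0-0 ←essential
  m2: -0-0,001-
  m3: 0-11,001-
  m5: -1-1 ←essential
  m7: -1-1,0-11
  m8: -0-0,1--0
  m10: -0-0,1--0
  m12: 1--0,11--
  m13: -1-1,11--
  m14: 1--0,11--
  m15: -1-1,11--
Essential: -0-0, -1-1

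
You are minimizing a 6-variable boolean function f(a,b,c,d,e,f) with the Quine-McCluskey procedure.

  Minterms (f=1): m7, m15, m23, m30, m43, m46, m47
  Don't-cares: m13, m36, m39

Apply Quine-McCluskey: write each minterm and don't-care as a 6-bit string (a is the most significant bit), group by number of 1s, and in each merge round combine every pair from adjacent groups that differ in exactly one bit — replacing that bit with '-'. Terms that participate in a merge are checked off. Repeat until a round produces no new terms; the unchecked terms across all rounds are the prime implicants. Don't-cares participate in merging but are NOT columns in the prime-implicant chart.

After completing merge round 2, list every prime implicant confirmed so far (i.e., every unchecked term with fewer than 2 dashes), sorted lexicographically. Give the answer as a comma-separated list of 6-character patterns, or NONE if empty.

[col 0] 000111*, 001101*, 001111*, 010111*, 011110, 100100, 100111*, 101011*, 101110*, 101111*
[col 1] -00111*, -01111*, 0-0111, 00-111*, 0011-1, 10-111*, 101-11, 10111-
[col 2] -0-111
Prime implicants: -0-111, 0-0111, 0011-1, 011110, 100100, 101-11, 10111-

0-0111, 0011-1, 011110, 100100, 101-11, 10111-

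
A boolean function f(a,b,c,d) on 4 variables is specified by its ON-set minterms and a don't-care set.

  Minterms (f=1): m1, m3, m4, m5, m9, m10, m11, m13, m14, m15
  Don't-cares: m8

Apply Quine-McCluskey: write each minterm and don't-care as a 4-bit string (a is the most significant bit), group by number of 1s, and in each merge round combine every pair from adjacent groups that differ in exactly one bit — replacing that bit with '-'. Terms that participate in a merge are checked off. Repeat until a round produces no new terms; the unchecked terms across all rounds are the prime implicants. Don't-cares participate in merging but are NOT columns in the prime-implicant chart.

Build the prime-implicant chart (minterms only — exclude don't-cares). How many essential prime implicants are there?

3

[col 0] 0001*, 0011*, 0100*, 0101*, 1000*, 1001*, 1010*, 1011*, 1101*, 1110*, 1111*
[col 1] -001*, -011*, -101*, 0-01*, 00-1*, 010-, 1-01*, 1-10*, 1-11*, 10-0*, 10-1*, 100-*, 101-*, 11-1*, 111-*
[col 2] --01, -0-1, 1--1, 1-1-, 10--
Prime implicants: --01, -0-1, 010-, 1--1, 1-1-, 10--
PI chart (minterm → PIs covering it):
  1 | --01,-0-1
  3 | -0-1  (sole → essential)
  4 | 010-  (sole → essential)
  5 | --01,010-
  9 | --01,-0-1,1--1,10--
  10 | 1-1-,10--
  11 | -0-1,1--1,1-1-,10--
  13 | --01,1--1
  14 | 1-1-  (sole → essential)
  15 | 1--1,1-1-
Essential prime implicants: -0-1, 010-, 1-1-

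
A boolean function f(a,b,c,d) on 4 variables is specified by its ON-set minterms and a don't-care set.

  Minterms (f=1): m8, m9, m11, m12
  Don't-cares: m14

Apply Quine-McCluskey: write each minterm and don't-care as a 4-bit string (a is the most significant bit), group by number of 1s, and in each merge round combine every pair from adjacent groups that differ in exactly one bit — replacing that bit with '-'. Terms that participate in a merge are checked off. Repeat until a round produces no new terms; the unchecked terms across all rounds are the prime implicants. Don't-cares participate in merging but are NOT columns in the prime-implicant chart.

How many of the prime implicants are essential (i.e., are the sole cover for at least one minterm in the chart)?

1

size-2^0 implicants → 1000(✓)  1001(✓)  1011(✓)  1100(✓)  1110(✓)
size-2^1 implicants → 1-00  10-1  100-  11-0
Unchecked terms (primes): 1-00, 10-1, 100-, 11-0
Minterm coverage:
  m8 ⊆ 1-00,100-
  m9 ⊆ 10-1,100-
  m11 ⊆ 10-1 [E]
  m12 ⊆ 1-00,11-0
E = {10-1}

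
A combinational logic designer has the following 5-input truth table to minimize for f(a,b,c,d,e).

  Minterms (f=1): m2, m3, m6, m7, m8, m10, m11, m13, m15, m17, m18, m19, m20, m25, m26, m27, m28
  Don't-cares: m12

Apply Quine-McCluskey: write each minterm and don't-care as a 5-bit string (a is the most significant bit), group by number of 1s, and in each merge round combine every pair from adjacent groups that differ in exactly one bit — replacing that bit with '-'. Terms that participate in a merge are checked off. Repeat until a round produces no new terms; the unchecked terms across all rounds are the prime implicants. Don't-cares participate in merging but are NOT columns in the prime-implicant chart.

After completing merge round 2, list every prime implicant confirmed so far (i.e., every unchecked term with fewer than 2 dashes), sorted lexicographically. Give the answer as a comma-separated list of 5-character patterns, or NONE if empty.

-1100, 01-00, 010-0, 011-1, 0110-, 1-100

Round 0: 00010✓ 00011✓ 00110✓ 00111✓ 01000✓ 01010✓ 01011✓ 01100✓ 01101✓ 01111✓ 10001✓ 10010✓ 10011✓ 10100✓ 11001✓ 11010✓ 11011✓ 11100✓
Round 1: -0010✓ -0011✓ -1010✓ -1011✓ -1100 0-010✓ 0-011✓ 0-111✓ 00-10✓ 00-11✓ 0001-✓ 0011-✓ 01-00 01-11✓ 010-0 0101-✓ 011-1 0110- 1-001✓ 1-010✓ 1-011✓ 1-100 100-1✓ 1001-✓ 110-1✓ 1101-✓
Round 2: --010✓ --011✓ -001-✓ -101-✓ 0--11 0-01-✓ 00-1- 1-0-1 1-01-✓
Round 3: --01-
PIs = {--01-, -1100, 0--11, 00-1-, 01-00, 010-0, 011-1, 0110-, 1-0-1, 1-100}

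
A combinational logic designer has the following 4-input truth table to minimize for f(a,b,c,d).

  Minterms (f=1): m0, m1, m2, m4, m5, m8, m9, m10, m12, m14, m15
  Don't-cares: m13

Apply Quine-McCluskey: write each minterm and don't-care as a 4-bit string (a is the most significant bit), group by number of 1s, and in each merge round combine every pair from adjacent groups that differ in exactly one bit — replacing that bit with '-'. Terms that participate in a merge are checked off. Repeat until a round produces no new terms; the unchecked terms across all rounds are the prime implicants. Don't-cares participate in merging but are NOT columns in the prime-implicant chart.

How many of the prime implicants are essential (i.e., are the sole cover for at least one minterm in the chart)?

3

Round 0: 0000✓ 0001✓ 0010✓ 0100✓ 0101✓ 1000✓ 1001✓ 1010✓ 1100✓ 1101✓ 1110✓ 1111✓
Round 1: -000✓ -001✓ -010✓ -100✓ -101✓ 0-00✓ 0-01✓ 00-0✓ 000-✓ 010-✓ 1-00✓ 1-01✓ 1-10✓ 10-0✓ 100-✓ 11-0✓ 11-1✓ 110-✓ 111-✓
Round 2: --00✓ --01✓ -0-0 -00-✓ -10-✓ 0-0-✓ 1--0 1-0-✓ 11--
Round 3: --0-
PIs = {--0-, -0-0, 1--0, 11--}
Coverage chart:
  m0: --0-,-0-0
  m1: --0- ←essential
  m2: -0-0 ←essential
  m4: --0- ←essential
  m5: --0- ←essential
  m8: --0-,-0-0,1--0
  m9: --0- ←essential
  m10: -0-0,1--0
  m12: --0-,1--0,11--
  m14: 1--0,11--
  m15: 11-- ←essential
Essential: --0-, -0-0, 11--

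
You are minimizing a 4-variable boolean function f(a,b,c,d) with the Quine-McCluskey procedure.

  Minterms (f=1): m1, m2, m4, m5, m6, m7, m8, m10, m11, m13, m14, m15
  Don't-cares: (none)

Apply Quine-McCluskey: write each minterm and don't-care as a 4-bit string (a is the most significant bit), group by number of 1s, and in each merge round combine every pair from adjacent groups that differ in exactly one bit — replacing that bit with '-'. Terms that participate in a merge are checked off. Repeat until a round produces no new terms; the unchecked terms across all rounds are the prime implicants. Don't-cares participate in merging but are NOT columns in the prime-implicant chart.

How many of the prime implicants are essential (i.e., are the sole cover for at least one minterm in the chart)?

Round 0: 0001✓ 0010✓ 0100✓ 0101✓ 0110✓ 0111✓ 1000✓ 1010✓ 1011✓ 1101✓ 1110✓ 1111✓
Round 1: -010✓ -101✓ -110✓ -111✓ 0-01 0-10✓ 01-0✓ 01-1✓ 010-✓ 011-✓ 1-10✓ 1-11✓ 10-0 101-✓ 11-1✓ 111-✓
Round 2: --10 -1-1 -11- 01-- 1-1-
PIs = {--10, -1-1, -11-, 0-01, 01--, 1-1-, 10-0}
Coverage chart:
  m1: 0-01 ←essential
  m2: --10 ←essential
  m4: 01-- ←essential
  m5: -1-1,0-01,01--
  m6: --10,-11-,01--
  m7: -1-1,-11-,01--
  m8: 10-0 ←essential
  m10: --10,1-1-,10-0
  m11: 1-1- ←essential
  m13: -1-1 ←essential
  m14: --10,-11-,1-1-
  m15: -1-1,-11-,1-1-
Essential: --10, -1-1, 0-01, 01--, 1-1-, 10-0

6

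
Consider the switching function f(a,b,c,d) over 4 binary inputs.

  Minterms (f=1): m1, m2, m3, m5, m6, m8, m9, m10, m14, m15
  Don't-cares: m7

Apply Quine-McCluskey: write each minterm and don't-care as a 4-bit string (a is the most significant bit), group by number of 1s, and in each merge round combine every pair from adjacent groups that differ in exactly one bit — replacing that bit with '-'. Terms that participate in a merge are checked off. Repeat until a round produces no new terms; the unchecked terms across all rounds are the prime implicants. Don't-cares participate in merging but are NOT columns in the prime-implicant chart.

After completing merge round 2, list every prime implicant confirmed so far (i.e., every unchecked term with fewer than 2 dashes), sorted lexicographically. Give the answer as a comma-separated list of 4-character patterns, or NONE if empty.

Round 0: 0001✓ 0010✓ 0011✓ 0101✓ 0110✓ 0111✓ 1000✓ 1001✓ 1010✓ 1110✓ 1111✓
Round 1: -001 -010✓ -110✓ -111✓ 0-01✓ 0-10✓ 0-11✓ 00-1✓ 001-✓ 01-1✓ 011-✓ 1-10✓ 10-0 100- 111-✓
Round 2: --10 -11- 0--1 0-1-
PIs = {--10, -001, -11-, 0--1, 0-1-, 10-0, 100-}

-001, 10-0, 100-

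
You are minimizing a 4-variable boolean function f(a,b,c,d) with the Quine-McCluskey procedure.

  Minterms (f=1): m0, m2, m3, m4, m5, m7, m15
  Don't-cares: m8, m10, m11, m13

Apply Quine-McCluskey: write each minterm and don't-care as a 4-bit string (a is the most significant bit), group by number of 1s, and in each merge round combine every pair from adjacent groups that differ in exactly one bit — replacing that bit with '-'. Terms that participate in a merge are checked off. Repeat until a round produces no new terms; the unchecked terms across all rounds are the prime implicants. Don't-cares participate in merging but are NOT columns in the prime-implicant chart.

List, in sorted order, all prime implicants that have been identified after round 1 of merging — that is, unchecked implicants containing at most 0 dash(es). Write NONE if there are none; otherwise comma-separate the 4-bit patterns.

NONE

Round 0: 0000✓ 0010✓ 0011✓ 0100✓ 0101✓ 0111✓ 1000✓ 1010✓ 1011✓ 1101✓ 1111✓
Round 1: -000✓ -010✓ -011✓ -101✓ -111✓ 0-00 0-11✓ 00-0✓ 001-✓ 01-1✓ 010- 1-11✓ 10-0✓ 101-✓ 11-1✓
Round 2: --11 -0-0 -01- -1-1
PIs = {--11, -0-0, -01-, -1-1, 0-00, 010-}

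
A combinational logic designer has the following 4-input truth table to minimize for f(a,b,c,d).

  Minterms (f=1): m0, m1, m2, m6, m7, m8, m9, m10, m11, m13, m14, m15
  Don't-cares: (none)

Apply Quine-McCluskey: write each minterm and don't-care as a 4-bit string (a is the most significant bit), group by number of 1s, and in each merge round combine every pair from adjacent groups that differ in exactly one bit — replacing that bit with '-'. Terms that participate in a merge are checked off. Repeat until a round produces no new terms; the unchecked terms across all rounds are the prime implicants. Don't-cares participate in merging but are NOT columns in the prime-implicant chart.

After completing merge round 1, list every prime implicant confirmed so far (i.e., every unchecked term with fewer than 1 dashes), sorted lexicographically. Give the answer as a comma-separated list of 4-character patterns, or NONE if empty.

NONE

size-2^0 implicants → 0000(✓)  0001(✓)  0010(✓)  0110(✓)  0111(✓)  1000(✓)  1001(✓)  1010(✓)  1011(✓)  1101(✓)  1110(✓)  1111(✓)
size-2^1 implicants → -000(✓)  -001(✓)  -010(✓)  -110(✓)  -111(✓)  0-10(✓)  00-0(✓)  000-(✓)  011-(✓)  1-01(✓)  1-10(✓)  1-11(✓)  10-0(✓)  10-1(✓)  100-(✓)  101-(✓)  11-1(✓)  111-(✓)
size-2^2 implicants → --10  -0-0  -00-  -11-  1--1  1-1-  10--
Unchecked terms (primes): --10, -0-0, -00-, -11-, 1--1, 1-1-, 10--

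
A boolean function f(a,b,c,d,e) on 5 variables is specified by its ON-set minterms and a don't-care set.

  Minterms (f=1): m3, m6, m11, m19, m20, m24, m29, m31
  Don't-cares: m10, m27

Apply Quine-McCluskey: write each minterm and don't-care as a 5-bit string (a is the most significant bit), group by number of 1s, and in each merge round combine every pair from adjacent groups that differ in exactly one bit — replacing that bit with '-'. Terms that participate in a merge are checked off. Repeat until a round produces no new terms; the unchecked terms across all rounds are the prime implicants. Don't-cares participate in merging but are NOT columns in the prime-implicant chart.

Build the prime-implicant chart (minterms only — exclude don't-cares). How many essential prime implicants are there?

Round 0: 00011✓ 00110 01010✓ 01011✓ 10011✓ 10100 11000 11011✓ 11101✓ 11111✓
Round 1: -0011✓ -1011✓ 0-011✓ 0101- 1-011✓ 11-11 111-1
Round 2: --011
PIs = {--011, 00110, 0101-, 10100, 11-11, 11000, 111-1}
Coverage chart:
  m3: --011 ←essential
  m6: 00110 ←essential
  m11: --011,0101-
  m19: --011 ←essential
  m20: 10100 ←essential
  m24: 11000 ←essential
  m29: 111-1 ←essential
  m31: 11-11,111-1
Essential: --011, 00110, 10100, 11000, 111-1

5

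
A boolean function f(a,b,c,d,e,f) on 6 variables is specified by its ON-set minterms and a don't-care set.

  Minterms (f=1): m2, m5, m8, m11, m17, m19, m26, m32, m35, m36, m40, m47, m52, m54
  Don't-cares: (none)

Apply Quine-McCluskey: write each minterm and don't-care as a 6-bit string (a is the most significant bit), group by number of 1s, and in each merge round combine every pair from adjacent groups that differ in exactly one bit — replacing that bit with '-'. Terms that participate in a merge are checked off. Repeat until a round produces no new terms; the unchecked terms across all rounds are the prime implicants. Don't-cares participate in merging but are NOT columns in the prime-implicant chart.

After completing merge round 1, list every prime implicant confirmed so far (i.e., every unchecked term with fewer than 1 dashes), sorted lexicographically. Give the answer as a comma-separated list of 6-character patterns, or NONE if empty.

[col 0] 000010, 000101, 001000*, 001011, 010001*, 010011*, 011010, 100000*, 100011, 100100*, 101000*, 101111, 110100*, 110110*
[col 1] -01000, 0100-1, 1-0100, 10-000, 100-00, 1101-0
Prime implicants: -01000, 000010, 000101, 001011, 0100-1, 011010, 1-0100, 10-000, 100-00, 100011, 101111, 1101-0

000010, 000101, 001011, 011010, 100011, 101111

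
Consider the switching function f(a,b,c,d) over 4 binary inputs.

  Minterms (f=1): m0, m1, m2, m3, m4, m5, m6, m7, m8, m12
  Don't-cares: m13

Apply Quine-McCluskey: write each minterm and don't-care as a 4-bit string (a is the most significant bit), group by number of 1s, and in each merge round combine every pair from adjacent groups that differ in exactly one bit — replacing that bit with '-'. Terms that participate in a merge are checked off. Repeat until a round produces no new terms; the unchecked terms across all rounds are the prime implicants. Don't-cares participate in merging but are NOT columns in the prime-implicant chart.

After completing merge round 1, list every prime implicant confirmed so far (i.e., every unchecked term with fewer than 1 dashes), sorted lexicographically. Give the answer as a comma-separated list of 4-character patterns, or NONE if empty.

Round 0: 0000✓ 0001✓ 0010✓ 0011✓ 0100✓ 0101✓ 0110✓ 0111✓ 1000✓ 1100✓ 1101✓
Round 1: -000✓ -100✓ -101✓ 0-00✓ 0-01✓ 0-10✓ 0-11✓ 00-0✓ 00-1✓ 000-✓ 001-✓ 01-0✓ 01-1✓ 010-✓ 011-✓ 1-00✓ 110-✓
Round 2: --00 -10- 0--0✓ 0--1✓ 0-0-✓ 0-1-✓ 00--✓ 01--✓
Round 3: 0---
PIs = {--00, -10-, 0---}

NONE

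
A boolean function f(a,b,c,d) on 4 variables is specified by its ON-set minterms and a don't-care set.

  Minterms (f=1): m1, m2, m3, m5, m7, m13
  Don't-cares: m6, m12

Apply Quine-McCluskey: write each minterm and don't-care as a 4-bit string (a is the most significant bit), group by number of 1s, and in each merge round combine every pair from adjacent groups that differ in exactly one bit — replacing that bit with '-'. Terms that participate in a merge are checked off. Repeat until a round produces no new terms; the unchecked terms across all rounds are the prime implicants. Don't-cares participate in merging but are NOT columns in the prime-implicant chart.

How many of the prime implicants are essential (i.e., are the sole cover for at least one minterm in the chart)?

2

[col 0] 0001*, 0010*, 0011*, 0101*, 0110*, 0111*, 1100*, 1101*
[col 1] -101, 0-01*, 0-10*, 0-11*, 00-1*, 001-*, 01-1*, 011-*, 110-
[col 2] 0--1, 0-1-
Prime implicants: -101, 0--1, 0-1-, 110-
PI chart (minterm → PIs covering it):
  1 | 0--1  (sole → essential)
  2 | 0-1-  (sole → essential)
  3 | 0--1,0-1-
  5 | -101,0--1
  7 | 0--1,0-1-
  13 | -101,110-
Essential prime implicants: 0--1, 0-1-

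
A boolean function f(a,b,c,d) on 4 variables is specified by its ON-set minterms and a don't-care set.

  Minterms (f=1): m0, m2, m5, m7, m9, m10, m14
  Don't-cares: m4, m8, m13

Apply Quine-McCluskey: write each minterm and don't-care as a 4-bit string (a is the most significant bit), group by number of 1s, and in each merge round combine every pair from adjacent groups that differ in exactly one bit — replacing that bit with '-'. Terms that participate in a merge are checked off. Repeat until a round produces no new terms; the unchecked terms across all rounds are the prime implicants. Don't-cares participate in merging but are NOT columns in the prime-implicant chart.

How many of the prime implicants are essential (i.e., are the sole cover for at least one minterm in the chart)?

Round 0: 0000✓ 0010✓ 0100✓ 0101✓ 0111✓ 1000✓ 1001✓ 1010✓ 1101✓ 1110✓
Round 1: -000✓ -010✓ -101 0-00 00-0✓ 01-1 010- 1-01 1-10 10-0✓ 100-
Round 2: -0-0
PIs = {-0-0, -101, 0-00, 01-1, 010-, 1-01, 1-10, 100-}
Coverage chart:
  m0: -0-0,0-00
  m2: -0-0 ←essential
  m5: -101,01-1,010-
  m7: 01-1 ←essential
  m9: 1-01,100-
  m10: -0-0,1-10
  m14: 1-10 ←essential
Essential: -0-0, 01-1, 1-10

3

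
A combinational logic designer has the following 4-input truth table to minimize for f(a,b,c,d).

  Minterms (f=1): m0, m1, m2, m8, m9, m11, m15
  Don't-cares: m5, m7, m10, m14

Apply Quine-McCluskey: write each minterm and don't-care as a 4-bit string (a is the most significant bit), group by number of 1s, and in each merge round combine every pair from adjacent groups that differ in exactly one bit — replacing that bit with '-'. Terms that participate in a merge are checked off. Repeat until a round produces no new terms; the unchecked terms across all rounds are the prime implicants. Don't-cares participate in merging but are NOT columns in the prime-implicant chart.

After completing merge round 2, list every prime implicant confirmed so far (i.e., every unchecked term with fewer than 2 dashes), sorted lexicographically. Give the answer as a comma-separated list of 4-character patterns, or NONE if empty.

-111, 0-01, 01-1

[col 0] 0000*, 0001*, 0010*, 0101*, 0111*, 1000*, 1001*, 1010*, 1011*, 1110*, 1111*
[col 1] -000*, -001*, -010*, -111, 0-01, 00-0*, 000-*, 01-1, 1-10*, 1-11*, 10-0*, 10-1*, 100-*, 101-*, 111-*
[col 2] -0-0, -00-, 1-1-, 10--
Prime implicants: -0-0, -00-, -111, 0-01, 01-1, 1-1-, 10--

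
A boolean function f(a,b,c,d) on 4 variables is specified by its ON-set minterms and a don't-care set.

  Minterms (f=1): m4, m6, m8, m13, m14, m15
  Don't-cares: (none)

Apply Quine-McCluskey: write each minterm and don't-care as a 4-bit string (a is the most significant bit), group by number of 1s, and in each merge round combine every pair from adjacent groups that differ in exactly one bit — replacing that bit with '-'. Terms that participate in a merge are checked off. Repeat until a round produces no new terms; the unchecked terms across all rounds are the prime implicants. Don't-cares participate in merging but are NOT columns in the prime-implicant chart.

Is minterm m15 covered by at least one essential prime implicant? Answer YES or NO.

YES

size-2^0 implicants → 0100(✓)  0110(✓)  1000  1101(✓)  1110(✓)  1111(✓)
size-2^1 implicants → -110  01-0  11-1  111-
Unchecked terms (primes): -110, 01-0, 1000, 11-1, 111-
Minterm coverage:
  m4 ⊆ 01-0 [E]
  m6 ⊆ -110,01-0
  m8 ⊆ 1000 [E]
  m13 ⊆ 11-1 [E]
  m14 ⊆ -110,111-
  m15 ⊆ 11-1,111-
E = {01-0, 1000, 11-1}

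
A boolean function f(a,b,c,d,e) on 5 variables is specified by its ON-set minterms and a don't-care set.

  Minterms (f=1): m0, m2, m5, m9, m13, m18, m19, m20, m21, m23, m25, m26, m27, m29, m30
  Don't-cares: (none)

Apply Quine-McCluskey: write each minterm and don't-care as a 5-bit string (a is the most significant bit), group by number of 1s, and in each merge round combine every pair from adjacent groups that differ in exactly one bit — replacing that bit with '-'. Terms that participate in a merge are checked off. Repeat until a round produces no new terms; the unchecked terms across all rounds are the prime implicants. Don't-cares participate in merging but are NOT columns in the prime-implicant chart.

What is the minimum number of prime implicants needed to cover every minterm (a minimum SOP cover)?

[col 0] 00000*, 00010*, 00101*, 01001*, 01101*, 10010*, 10011*, 10100*, 10101*, 10111*, 11001*, 11010*, 11011*, 11101*, 11110*
[col 1] -0010, -0101*, -1001*, -1101*, 0-101*, 000-0, 01-01*, 1-010*, 1-011*, 1-101*, 10-11, 1001-*, 101-1, 1010-, 11-01*, 11-10, 110-1, 1101-*
[col 2] --101, -1-01, 1-01-
Prime implicants: --101, -0010, -1-01, 000-0, 1-01-, 10-11, 101-1, 1010-, 11-10, 110-1
PI chart (minterm → PIs covering it):
  0 | 000-0  (sole → essential)
  2 | -0010,000-0
  5 | --101  (sole → essential)
  9 | -1-01  (sole → essential)
  13 | --101,-1-01
  18 | -0010,1-01-
  19 | 1-01-,10-11
  20 | 1010-  (sole → essential)
  21 | --101,101-1,1010-
  23 | 10-11,101-1
  25 | -1-01,110-1
  26 | 1-01-,11-10
  27 | 1-01-,110-1
  29 | --101,-1-01
  30 | 11-10  (sole → essential)
Essential prime implicants: --101, -1-01, 000-0, 1010-, 11-10
Petrick residual → 1-01-, 10-11
Minimum SOP uses 7 PIs: cd'e + bd'e + a'b'c'e' + ac'd + ab'de + ab'cd' + abde'

7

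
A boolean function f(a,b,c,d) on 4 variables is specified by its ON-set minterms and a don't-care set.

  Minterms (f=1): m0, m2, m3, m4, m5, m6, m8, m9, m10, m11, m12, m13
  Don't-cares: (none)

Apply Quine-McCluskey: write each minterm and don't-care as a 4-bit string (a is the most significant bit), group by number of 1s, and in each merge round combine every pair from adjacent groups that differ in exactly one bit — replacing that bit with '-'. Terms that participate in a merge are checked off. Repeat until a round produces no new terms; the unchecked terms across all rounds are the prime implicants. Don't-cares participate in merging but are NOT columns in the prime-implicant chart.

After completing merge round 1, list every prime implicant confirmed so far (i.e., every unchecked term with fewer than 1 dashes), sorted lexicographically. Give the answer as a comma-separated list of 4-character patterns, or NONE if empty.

NONE

size-2^0 implicants → 0000(✓)  0010(✓)  0011(✓)  0100(✓)  0101(✓)  0110(✓)  1000(✓)  1001(✓)  1010(✓)  1011(✓)  1100(✓)  1101(✓)
size-2^1 implicants → -000(✓)  -010(✓)  -011(✓)  -100(✓)  -101(✓)  0-00(✓)  0-10(✓)  00-0(✓)  001-(✓)  01-0(✓)  010-(✓)  1-00(✓)  1-01(✓)  10-0(✓)  10-1(✓)  100-(✓)  101-(✓)  110-(✓)
size-2^2 implicants → --00  -0-0  -01-  -10-  0--0  1-0-  10--
Unchecked terms (primes): --00, -0-0, -01-, -10-, 0--0, 1-0-, 10--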